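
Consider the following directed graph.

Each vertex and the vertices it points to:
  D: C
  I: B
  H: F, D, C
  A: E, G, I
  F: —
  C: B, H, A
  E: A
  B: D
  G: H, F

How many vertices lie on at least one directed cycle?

A vertex is on a directed cycle iff it belongs to a strongly connected component of size ≥ 2 (or has a self-loop).
The vertices on cycles are {A, B, C, D, E, G, H, I} — 8 in total.

8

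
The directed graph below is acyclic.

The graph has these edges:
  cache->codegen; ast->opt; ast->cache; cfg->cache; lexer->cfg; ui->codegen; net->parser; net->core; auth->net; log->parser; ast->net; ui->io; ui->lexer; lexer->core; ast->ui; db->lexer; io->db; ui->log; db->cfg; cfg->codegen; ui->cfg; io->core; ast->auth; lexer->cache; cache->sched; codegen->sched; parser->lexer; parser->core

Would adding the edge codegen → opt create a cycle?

No

Adding codegen→opt creates a cycle iff opt can already reach codegen.
Explore from opt: no path reaches codegen. The graph stays acyclic.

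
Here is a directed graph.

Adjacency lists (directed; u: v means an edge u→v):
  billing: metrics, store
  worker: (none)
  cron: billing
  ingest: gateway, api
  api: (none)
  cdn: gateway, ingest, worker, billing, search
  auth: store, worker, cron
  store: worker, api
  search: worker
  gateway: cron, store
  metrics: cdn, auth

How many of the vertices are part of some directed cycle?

7

A vertex is on a directed cycle iff it belongs to a strongly connected component of size ≥ 2 (or has a self-loop).
The vertices on cycles are {cdn, auth, cron, ingest, billing, gateway, metrics} — 7 in total.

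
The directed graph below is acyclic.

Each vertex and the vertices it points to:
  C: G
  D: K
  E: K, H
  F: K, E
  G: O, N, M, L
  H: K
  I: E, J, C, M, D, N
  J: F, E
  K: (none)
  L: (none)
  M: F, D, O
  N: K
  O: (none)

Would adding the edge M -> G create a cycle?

Yes

Adding M→G creates a cycle iff G can already reach M.
Path from G: G → M.
So G → … → M → G is a cycle.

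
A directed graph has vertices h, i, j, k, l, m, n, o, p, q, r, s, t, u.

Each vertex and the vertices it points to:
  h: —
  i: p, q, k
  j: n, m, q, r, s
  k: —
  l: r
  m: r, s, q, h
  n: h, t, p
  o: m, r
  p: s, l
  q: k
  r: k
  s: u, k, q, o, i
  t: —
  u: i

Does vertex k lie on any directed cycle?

No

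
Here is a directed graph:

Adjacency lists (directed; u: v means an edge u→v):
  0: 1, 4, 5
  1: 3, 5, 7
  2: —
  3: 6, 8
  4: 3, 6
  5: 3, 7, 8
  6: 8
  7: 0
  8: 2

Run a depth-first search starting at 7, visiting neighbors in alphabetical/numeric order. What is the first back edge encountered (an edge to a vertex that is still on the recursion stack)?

DFS from 7 (visiting neighbors in alphabetical/numeric order); mark gray on enter, black on exit:
7 gray
  0 gray
    1 gray
      3 gray
        6 gray
          8 gray
            2 gray
            2 black
          8 black
        6 black
        3→8: 8 black — skip
      3 black
      5 gray
        5→3: 3 black — skip
        5→7: 7 is gray → back edge
First back edge: 5 → 7.

5->7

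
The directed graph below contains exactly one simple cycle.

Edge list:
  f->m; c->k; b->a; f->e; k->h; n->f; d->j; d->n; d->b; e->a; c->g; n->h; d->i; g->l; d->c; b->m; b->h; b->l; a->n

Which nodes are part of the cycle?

DFS with gray/black marking from n:
n gray
  h gray
  h black
  f gray
    e gray
      a gray
        a→n: n is gray → back edge
Back edge closes the cycle n → f → e → a → n; its vertices are {a, e, f, n}.

a, e, f, n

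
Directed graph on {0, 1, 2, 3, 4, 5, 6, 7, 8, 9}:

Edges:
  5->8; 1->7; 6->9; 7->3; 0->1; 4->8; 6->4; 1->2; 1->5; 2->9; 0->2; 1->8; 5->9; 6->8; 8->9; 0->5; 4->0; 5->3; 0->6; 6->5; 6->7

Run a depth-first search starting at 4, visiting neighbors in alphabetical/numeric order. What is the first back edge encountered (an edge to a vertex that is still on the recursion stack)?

DFS from 4 (visiting neighbors in alphabetical/numeric order); mark gray on enter, black on exit:
4 gray
  0 gray
    1 gray
      2 gray
        9 gray
        9 black
      2 black
      5 gray
        3 gray
        3 black
        8 gray
          8→9: 9 black — skip
        8 black
        5→9: 9 black — skip
      5 black
      7 gray
        7→3: 3 black — skip
      7 black
      1→8: 8 black — skip
    1 black
    0→2: 2 black — skip
    0→5: 5 black — skip
    6 gray
      6→4: 4 is gray → back edge
First back edge: 6 → 4.

6→4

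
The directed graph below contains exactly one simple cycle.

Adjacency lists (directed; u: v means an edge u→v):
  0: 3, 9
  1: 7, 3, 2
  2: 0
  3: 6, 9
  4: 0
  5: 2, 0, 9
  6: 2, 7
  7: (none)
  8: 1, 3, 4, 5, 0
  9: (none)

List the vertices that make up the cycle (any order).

DFS with gray/black marking from 3:
3 gray
  6 gray
    2 gray
      0 gray
        0→3: 3 is gray → back edge
Back edge closes the cycle 3 → 6 → 2 → 0 → 3; its vertices are {0, 2, 3, 6}.

0, 2, 3, 6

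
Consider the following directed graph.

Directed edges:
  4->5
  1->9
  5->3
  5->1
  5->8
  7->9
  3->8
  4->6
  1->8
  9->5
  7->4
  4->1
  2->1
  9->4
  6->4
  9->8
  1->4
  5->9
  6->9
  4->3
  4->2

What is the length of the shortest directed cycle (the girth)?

2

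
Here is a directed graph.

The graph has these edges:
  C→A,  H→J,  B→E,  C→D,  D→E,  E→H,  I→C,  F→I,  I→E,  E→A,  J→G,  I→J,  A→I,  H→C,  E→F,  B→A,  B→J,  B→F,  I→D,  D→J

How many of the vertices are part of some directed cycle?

7

A vertex is on a directed cycle iff it belongs to a strongly connected component of size ≥ 2 (or has a self-loop).
The vertices on cycles are {A, C, D, E, F, H, I} — 7 in total.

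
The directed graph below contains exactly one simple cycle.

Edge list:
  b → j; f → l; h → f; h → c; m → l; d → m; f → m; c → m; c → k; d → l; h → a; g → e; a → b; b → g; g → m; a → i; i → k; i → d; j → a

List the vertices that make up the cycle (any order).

DFS with gray/black marking from a:
a gray
  i gray
    k gray
    k black
    d gray
      l gray
      l black
      m gray
        m→l: l black — skip
      m black
    d black
  i black
  b gray
    j gray
      j→a: a is gray → back edge
Back edge closes the cycle a → b → j → a; its vertices are {a, b, j}.

a, b, j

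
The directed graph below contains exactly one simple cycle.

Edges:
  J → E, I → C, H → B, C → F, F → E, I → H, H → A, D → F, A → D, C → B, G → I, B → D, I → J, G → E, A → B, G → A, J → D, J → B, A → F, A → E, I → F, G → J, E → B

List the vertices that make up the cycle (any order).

DFS with gray/black marking from B:
B gray
  D gray
    F gray
      E gray
        E→B: B is gray → back edge
Back edge closes the cycle B → D → F → E → B; its vertices are {B, D, E, F}.

B, D, E, F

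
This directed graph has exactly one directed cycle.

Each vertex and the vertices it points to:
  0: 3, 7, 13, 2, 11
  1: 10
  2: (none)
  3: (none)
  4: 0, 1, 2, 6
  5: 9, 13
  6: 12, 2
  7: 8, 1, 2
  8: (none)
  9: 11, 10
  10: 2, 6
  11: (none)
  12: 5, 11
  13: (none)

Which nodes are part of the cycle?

5, 6, 9, 10, 12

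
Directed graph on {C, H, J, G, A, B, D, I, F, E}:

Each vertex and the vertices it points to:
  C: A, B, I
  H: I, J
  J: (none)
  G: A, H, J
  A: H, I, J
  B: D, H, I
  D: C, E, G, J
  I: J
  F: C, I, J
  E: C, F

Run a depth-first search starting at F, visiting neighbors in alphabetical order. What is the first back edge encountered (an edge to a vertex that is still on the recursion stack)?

D->C

DFS from F (visiting neighbors in alphabetical order); mark gray on enter, black on exit:
F gray
  C gray
    A gray
      H gray
        I gray
          J gray
          J black
        I black
        H→J: J black — skip
      H black
      A→I: I black — skip
      A→J: J black — skip
    A black
    B gray
      D gray
        D→C: C is gray → back edge
First back edge: D → C.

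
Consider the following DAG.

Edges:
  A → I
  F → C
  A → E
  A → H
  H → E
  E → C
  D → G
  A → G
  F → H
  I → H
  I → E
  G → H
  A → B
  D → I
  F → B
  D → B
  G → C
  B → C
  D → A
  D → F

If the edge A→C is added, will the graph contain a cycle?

Adding A→C creates a cycle iff C can already reach A.
Explore from C: no path reaches A. The graph stays acyclic.

No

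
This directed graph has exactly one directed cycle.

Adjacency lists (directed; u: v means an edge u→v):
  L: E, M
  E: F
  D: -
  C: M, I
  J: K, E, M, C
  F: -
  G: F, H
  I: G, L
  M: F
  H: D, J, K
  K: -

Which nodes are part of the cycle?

C, G, H, I, J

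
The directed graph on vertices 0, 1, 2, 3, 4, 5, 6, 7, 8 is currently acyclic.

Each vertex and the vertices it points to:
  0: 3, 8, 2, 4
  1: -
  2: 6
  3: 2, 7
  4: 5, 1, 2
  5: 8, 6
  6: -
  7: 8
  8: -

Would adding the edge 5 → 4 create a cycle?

Yes

Adding 5→4 creates a cycle iff 4 can already reach 5.
Path from 4: 4 → 5.
So 4 → … → 5 → 4 is a cycle.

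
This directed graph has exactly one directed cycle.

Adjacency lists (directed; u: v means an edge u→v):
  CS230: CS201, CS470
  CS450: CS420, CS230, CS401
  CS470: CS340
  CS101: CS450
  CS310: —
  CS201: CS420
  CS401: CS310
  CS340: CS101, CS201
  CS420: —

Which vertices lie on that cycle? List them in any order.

CS101, CS230, CS340, CS450, CS470

DFS with gray/black marking from CS340:
CS340 gray
  CS101 gray
    CS450 gray
      CS420 gray
      CS420 black
      CS230 gray
        CS201 gray
          CS201→CS420: CS420 black — skip
        CS201 black
        CS470 gray
          CS470→CS340: CS340 is gray → back edge
Back edge closes the cycle CS340 → CS101 → CS450 → CS230 → CS470 → CS340; its vertices are {CS101, CS230, CS340, CS450, CS470}.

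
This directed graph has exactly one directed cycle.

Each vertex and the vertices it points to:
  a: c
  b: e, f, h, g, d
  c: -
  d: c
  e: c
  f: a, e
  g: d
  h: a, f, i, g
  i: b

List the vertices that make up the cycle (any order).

b, h, i

DFS with gray/black marking from h:
h gray
  a gray
    c gray
    c black
  a black
  f gray
    f→a: a black — skip
    e gray
      e→c: c black — skip
    e black
  f black
  i gray
    b gray
      b→e: e black — skip
      b→f: f black — skip
      b→h: h is gray → back edge
Back edge closes the cycle h → i → b → h; its vertices are {b, h, i}.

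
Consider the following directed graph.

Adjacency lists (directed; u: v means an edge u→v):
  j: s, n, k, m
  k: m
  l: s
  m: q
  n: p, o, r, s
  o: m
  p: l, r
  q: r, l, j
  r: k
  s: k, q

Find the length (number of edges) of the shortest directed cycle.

3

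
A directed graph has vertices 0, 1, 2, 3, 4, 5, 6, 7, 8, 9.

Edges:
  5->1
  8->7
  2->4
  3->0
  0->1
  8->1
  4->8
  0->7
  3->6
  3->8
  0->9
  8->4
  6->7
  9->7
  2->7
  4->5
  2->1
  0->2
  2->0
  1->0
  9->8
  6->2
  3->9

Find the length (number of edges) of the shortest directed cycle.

2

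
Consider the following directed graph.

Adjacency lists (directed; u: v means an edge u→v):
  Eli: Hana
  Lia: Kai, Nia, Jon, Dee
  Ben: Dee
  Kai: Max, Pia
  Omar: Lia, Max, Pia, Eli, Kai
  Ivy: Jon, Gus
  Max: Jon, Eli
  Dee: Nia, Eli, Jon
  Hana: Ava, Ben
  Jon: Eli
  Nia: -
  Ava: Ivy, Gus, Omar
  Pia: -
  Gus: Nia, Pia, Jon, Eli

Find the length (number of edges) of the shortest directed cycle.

4

For each vertex v, BFS finds the shortest path from v back to v.
The shortest such closed walk is Hana → Ava → Gus → Eli → Hana, length 4.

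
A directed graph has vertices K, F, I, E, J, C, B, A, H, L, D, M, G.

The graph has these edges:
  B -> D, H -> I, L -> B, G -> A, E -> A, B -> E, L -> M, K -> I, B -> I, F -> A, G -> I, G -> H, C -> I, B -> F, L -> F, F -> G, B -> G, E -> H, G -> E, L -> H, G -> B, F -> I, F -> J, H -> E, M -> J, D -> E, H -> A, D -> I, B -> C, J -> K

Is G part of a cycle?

Yes

G is on a cycle iff G can reach itself via ≥1 edge.
G → B → G — yes.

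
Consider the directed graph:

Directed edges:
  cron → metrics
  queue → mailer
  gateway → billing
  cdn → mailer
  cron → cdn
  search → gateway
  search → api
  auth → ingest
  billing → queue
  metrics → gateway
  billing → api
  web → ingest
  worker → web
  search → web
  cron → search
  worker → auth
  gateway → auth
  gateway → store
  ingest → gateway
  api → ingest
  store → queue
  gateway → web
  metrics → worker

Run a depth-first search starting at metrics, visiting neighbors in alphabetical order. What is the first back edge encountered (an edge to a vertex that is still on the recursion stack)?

DFS from metrics (visiting neighbors in alphabetical order); mark gray on enter, black on exit:
metrics gray
  gateway gray
    auth gray
      ingest gray
        ingest→gateway: gateway is gray → back edge
First back edge: ingest → gateway.

ingest→gateway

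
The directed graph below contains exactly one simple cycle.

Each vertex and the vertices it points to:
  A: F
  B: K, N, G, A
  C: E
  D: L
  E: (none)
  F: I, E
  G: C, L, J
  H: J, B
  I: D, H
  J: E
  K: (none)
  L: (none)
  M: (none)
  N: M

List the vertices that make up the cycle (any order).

DFS with gray/black marking from B:
B gray
  K gray
  K black
  N gray
    M gray
    M black
  N black
  G gray
    C gray
      E gray
      E black
    C black
    L gray
    L black
    J gray
      J→E: E black — skip
    J black
  G black
  A gray
    F gray
      I gray
        D gray
          D→L: L black — skip
        D black
        H gray
          H→J: J black — skip
          H→B: B is gray → back edge
Back edge closes the cycle B → A → F → I → H → B; its vertices are {A, B, F, H, I}.

A, B, F, H, I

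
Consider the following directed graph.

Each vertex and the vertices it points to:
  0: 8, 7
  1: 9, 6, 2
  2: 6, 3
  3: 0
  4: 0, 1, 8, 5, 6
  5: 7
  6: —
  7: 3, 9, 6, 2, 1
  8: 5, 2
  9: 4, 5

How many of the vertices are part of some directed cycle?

A vertex is on a directed cycle iff it belongs to a strongly connected component of size ≥ 2 (or has a self-loop).
The vertices on cycles are {0, 1, 2, 3, 4, 5, 7, 8, 9} — 9 in total.

9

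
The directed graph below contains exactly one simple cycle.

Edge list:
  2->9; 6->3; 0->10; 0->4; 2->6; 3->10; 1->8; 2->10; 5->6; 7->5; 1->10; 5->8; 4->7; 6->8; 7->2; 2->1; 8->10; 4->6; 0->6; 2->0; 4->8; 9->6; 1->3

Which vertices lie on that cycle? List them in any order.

DFS with gray/black marking from 7:
7 gray
  5 gray
    6 gray
      8 gray
        10 gray
        10 black
      8 black
      3 gray
        3→10: 10 black — skip
      3 black
    6 black
    5→8: 8 black — skip
  5 black
  2 gray
    9 gray
      9→6: 6 black — skip
    9 black
    2→10: 10 black — skip
    0 gray
      4 gray
        4→8: 8 black — skip
        4→6: 6 black — skip
        4→7: 7 is gray → back edge
Back edge closes the cycle 7 → 2 → 0 → 4 → 7; its vertices are {0, 2, 4, 7}.

0, 2, 4, 7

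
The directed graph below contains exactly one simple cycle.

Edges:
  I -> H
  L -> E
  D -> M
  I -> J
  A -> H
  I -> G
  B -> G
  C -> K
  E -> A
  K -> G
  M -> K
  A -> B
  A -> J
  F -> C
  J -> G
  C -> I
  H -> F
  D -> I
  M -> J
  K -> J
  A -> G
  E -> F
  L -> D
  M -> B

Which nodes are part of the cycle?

C, F, H, I

DFS with gray/black marking from F:
F gray
  C gray
    K gray
      G gray
      G black
      J gray
        J→G: G black — skip
      J black
    K black
    I gray
      I→J: J black — skip
      H gray
        H→F: F is gray → back edge
Back edge closes the cycle F → C → I → H → F; its vertices are {C, F, H, I}.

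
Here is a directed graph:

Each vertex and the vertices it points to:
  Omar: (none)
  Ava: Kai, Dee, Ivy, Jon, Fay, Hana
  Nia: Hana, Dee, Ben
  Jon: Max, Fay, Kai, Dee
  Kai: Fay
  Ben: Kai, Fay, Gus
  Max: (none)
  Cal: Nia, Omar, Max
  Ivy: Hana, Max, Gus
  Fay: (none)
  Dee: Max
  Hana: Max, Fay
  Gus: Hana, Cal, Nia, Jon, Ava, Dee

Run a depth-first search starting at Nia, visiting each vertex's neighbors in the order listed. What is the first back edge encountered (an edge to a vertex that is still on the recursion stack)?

DFS from Nia (visiting each vertex's neighbors in the order listed); mark gray on enter, black on exit:
Nia gray
  Hana gray
    Max gray
    Max black
    Fay gray
    Fay black
  Hana black
  Dee gray
    Dee→Max: Max black — skip
  Dee black
  Ben gray
    Kai gray
      Kai→Fay: Fay black — skip
    Kai black
    Ben→Fay: Fay black — skip
    Gus gray
      Gus→Hana: Hana black — skip
      Cal gray
        Cal→Nia: Nia is gray → back edge
First back edge: Cal → Nia.

Cal->Nia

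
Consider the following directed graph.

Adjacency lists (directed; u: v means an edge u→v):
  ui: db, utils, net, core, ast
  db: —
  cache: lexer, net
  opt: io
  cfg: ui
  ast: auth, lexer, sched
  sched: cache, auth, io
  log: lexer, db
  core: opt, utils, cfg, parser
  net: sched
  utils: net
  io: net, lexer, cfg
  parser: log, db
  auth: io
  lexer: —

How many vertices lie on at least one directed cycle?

A vertex is on a directed cycle iff it belongs to a strongly connected component of size ≥ 2 (or has a self-loop).
The vertices on cycles are {io, ui, ast, cfg, net, opt, auth, core, cache, sched, utils} — 11 in total.

11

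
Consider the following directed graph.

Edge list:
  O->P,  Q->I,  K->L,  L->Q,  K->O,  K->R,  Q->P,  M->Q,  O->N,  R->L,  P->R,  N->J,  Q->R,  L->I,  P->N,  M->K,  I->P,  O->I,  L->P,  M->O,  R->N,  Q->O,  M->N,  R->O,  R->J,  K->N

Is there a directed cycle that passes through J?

No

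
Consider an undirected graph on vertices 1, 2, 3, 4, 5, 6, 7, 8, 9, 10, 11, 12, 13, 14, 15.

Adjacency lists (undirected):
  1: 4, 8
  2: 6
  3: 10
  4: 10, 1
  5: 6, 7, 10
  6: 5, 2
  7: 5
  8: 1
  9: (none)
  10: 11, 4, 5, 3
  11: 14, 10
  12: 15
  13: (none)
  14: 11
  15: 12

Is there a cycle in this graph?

DFS, tracking each vertex's parent; an edge to a visited non-parent vertex closes a cycle.
Start from 12:
visit 12 (parent –)
  visit 15 (parent 12)
    15–12: parent, skip
visit 1 (parent –)
  visit 4 (parent 1)
    visit 10 (parent 4)
      visit 11 (parent 10)
        visit 14 (parent 11)
          14–11: parent, skip
        11–10: parent, skip
      10–4: parent, skip
      visit 5 (parent 10)
        visit 6 (parent 5)
          6–5: parent, skip
          visit 2 (parent 6)
            2–6: parent, skip
        visit 7 (parent 5)
          7–5: parent, skip
        5–10: parent, skip
      visit 3 (parent 10)
        3–10: parent, skip
    4–1: parent, skip
  visit 8 (parent 1)
    8–1: parent, skip
visit 9 (parent –)
visit 13 (parent –)
No non-parent visited neighbor found — the graph is a forest.

No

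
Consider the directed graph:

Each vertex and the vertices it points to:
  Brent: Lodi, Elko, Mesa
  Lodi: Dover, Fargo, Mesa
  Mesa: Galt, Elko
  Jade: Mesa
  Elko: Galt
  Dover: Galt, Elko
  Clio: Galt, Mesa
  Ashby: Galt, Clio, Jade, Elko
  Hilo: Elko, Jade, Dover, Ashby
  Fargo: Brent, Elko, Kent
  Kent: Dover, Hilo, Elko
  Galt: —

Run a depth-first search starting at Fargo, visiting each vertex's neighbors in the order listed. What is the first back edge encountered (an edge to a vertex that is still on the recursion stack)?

Lodi->Fargo

DFS from Fargo (visiting each vertex's neighbors in the order listed); mark gray on enter, black on exit:
Fargo gray
  Brent gray
    Lodi gray
      Dover gray
        Galt gray
        Galt black
        Elko gray
          Elko→Galt: Galt black — skip
        Elko black
      Dover black
      Lodi→Fargo: Fargo is gray → back edge
First back edge: Lodi → Fargo.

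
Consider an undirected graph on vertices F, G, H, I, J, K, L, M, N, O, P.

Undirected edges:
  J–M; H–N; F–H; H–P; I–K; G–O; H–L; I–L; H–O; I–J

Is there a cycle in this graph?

No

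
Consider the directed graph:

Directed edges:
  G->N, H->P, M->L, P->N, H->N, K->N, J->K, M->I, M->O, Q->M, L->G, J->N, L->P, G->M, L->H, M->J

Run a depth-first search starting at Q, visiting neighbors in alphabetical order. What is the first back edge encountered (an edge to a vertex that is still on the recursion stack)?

G->M

DFS from Q (visiting neighbors in alphabetical order); mark gray on enter, black on exit:
Q gray
  M gray
    I gray
    I black
    J gray
      K gray
        N gray
        N black
      K black
      J→N: N black — skip
    J black
    L gray
      G gray
        G→M: M is gray → back edge
First back edge: G → M.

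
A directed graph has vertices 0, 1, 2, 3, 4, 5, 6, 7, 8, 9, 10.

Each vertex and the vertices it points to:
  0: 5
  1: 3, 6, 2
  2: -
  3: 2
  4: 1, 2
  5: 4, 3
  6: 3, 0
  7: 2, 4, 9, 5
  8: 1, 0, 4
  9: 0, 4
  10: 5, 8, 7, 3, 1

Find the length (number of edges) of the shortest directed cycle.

5

For each vertex v, BFS finds the shortest path from v back to v.
The shortest such closed walk is 1 → 6 → 0 → 5 → 4 → 1, length 5.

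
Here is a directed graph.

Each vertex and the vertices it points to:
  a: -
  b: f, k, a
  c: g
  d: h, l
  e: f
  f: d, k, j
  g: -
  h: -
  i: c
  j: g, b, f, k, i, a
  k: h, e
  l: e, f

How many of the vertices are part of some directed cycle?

7

A vertex is on a directed cycle iff it belongs to a strongly connected component of size ≥ 2 (or has a self-loop).
The vertices on cycles are {b, d, e, f, j, k, l} — 7 in total.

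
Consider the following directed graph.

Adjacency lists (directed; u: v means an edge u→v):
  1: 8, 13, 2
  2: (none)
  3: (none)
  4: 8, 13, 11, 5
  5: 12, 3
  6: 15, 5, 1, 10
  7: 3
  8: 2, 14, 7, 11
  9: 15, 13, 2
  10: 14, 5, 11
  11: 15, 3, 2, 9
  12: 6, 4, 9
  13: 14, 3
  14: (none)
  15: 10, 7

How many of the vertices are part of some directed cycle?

10

A vertex is on a directed cycle iff it belongs to a strongly connected component of size ≥ 2 (or has a self-loop).
The vertices on cycles are {1, 4, 5, 6, 8, 9, 10, 11, 12, 15} — 10 in total.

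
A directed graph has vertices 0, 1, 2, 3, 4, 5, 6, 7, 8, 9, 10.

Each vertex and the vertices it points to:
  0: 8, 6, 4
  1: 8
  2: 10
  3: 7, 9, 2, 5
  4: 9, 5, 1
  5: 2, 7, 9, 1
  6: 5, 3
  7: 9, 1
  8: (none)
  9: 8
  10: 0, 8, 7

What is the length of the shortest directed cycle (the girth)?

For each vertex v, BFS finds the shortest path from v back to v.
The shortest such closed walk is 0 → 6 → 3 → 2 → 10 → 0, length 5.

5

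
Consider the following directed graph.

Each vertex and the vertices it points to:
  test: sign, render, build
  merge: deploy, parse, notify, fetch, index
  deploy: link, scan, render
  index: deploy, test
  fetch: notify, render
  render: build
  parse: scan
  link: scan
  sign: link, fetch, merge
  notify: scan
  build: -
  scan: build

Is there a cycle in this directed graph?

DFS with white/gray/black marking, starting from render:
render gray
  build gray
  build black
render black
test gray
  sign gray
    link gray
      scan gray
        scan→build: build black — skip
      scan black
    link black
    fetch gray
      notify gray
        notify→scan: scan black — skip
      notify black
      fetch→render: render black — skip
    fetch black
    merge gray
      deploy gray
        deploy→link: link black — skip
        deploy→scan: scan black — skip
        deploy→render: render black — skip
      deploy black
      parse gray
        parse→scan: scan black — skip
      parse black
      merge→notify: notify black — skip
      merge→fetch: fetch black — skip
      index gray
        index→deploy: deploy black — skip
        index→test: test is gray → back edge
Back edge found, so a cycle exists: test → sign → merge → index → test.

Yes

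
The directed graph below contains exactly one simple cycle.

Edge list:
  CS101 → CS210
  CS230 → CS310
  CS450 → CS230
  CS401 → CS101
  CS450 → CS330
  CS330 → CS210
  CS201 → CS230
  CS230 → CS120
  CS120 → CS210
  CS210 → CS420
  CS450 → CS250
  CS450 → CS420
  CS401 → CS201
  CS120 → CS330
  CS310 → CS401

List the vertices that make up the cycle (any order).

CS201, CS230, CS310, CS401

DFS with gray/black marking from CS230:
CS230 gray
  CS310 gray
    CS401 gray
      CS101 gray
        CS210 gray
          CS420 gray
          CS420 black
        CS210 black
      CS101 black
      CS201 gray
        CS201→CS230: CS230 is gray → back edge
Back edge closes the cycle CS230 → CS310 → CS401 → CS201 → CS230; its vertices are {CS201, CS230, CS310, CS401}.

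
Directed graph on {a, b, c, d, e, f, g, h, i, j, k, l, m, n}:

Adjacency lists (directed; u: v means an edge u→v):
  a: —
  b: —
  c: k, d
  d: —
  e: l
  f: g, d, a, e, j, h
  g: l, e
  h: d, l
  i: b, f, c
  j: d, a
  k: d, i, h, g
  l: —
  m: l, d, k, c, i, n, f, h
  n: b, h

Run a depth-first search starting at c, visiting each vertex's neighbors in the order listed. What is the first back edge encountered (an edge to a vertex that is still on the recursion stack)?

i→c

DFS from c (visiting each vertex's neighbors in the order listed); mark gray on enter, black on exit:
c gray
  k gray
    d gray
    d black
    i gray
      b gray
      b black
      f gray
        g gray
          l gray
          l black
          e gray
            e→l: l black — skip
          e black
        g black
        f→d: d black — skip
        a gray
        a black
        f→e: e black — skip
        j gray
          j→d: d black — skip
          j→a: a black — skip
        j black
        h gray
          h→d: d black — skip
          h→l: l black — skip
        h black
      f black
      i→c: c is gray → back edge
First back edge: i → c.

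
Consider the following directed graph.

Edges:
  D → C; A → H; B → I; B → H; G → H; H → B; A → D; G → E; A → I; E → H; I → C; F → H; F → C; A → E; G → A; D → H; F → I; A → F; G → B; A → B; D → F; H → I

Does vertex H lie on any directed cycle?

Yes

H is on a cycle iff H can reach itself via ≥1 edge.
H → B → H — yes.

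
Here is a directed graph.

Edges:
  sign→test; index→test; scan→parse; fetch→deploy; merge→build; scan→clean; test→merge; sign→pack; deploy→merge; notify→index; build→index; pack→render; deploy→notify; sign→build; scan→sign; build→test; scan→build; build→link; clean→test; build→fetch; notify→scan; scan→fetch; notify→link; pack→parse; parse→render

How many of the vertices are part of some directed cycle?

10

A vertex is on a directed cycle iff it belongs to a strongly connected component of size ≥ 2 (or has a self-loop).
The vertices on cycles are {scan, sign, test, build, clean, fetch, index, merge, deploy, notify} — 10 in total.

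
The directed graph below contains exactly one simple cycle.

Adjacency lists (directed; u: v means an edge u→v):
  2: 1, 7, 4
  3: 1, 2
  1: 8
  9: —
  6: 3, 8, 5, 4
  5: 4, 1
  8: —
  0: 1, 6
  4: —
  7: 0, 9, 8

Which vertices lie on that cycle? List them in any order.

0, 2, 3, 6, 7

DFS with gray/black marking from 7:
7 gray
  0 gray
    1 gray
      8 gray
      8 black
    1 black
    6 gray
      3 gray
        3→1: 1 black — skip
        2 gray
          2→1: 1 black — skip
          2→7: 7 is gray → back edge
Back edge closes the cycle 7 → 0 → 6 → 3 → 2 → 7; its vertices are {0, 2, 3, 6, 7}.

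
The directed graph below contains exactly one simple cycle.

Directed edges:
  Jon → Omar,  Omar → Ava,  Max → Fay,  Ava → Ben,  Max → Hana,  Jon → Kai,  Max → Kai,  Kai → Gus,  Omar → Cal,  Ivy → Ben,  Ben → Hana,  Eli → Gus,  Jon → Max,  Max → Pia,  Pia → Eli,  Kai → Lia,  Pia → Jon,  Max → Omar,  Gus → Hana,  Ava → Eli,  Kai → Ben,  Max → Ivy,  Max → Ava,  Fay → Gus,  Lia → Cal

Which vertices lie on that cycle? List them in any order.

DFS with gray/black marking from Jon:
Jon gray
  Max gray
    Fay gray
      Gus gray
        Hana gray
        Hana black
      Gus black
    Fay black
    Kai gray
      Lia gray
        Cal gray
        Cal black
      Lia black
      Kai→Gus: Gus black — skip
      Ben gray
        Ben→Hana: Hana black — skip
      Ben black
    Kai black
    Ivy gray
      Ivy→Ben: Ben black — skip
    Ivy black
    Max→Hana: Hana black — skip
    Omar gray
      Omar→Cal: Cal black — skip
      Ava gray
        Eli gray
          Eli→Gus: Gus black — skip
        Eli black
        Ava→Ben: Ben black — skip
      Ava black
    Omar black
    Pia gray
      Pia→Eli: Eli black — skip
      Pia→Jon: Jon is gray → back edge
Back edge closes the cycle Jon → Max → Pia → Jon; its vertices are {Jon, Max, Pia}.

Jon, Max, Pia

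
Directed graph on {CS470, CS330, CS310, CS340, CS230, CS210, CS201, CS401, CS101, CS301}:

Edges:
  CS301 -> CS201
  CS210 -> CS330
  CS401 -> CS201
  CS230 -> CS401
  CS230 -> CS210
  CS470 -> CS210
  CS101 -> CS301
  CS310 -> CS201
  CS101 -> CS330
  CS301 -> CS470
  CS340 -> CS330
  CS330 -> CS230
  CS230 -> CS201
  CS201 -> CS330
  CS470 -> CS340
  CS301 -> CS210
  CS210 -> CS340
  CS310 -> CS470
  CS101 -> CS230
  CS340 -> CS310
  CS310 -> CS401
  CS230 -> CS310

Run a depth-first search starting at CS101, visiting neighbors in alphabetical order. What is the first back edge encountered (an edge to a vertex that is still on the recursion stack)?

CS330->CS230

DFS from CS101 (visiting neighbors in alphabetical order); mark gray on enter, black on exit:
CS101 gray
  CS230 gray
    CS201 gray
      CS330 gray
        CS330→CS230: CS230 is gray → back edge
First back edge: CS330 → CS230.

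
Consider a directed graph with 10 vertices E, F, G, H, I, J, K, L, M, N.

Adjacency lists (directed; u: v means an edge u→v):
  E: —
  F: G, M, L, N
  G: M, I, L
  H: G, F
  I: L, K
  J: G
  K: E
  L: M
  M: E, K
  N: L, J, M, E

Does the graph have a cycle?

DFS with white/gray/black marking, starting from I:
I gray
  L gray
    M gray
      E gray
      E black
      K gray
        K→E: E black — skip
      K black
    M black
  L black
  I→K: K black — skip
I black
F gray
  G gray
    G→M: M black — skip
    G→I: I black — skip
    G→L: L black — skip
  G black
  F→M: M black — skip
  F→L: L black — skip
  N gray
    N→L: L black — skip
    J gray
      J→G: G black — skip
    J black
    N→M: M black — skip
    N→E: E black — skip
  N black
F black
H gray
  H→G: G black — skip
  H→F: F black — skip
H black
Every edge goes to a white or black vertex — no back edge, so the graph is acyclic.

No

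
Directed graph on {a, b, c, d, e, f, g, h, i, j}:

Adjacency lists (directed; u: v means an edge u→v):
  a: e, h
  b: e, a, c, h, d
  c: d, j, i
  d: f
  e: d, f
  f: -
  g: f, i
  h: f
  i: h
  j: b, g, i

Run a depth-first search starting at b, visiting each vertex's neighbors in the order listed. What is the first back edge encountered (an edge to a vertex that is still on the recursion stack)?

DFS from b (visiting each vertex's neighbors in the order listed); mark gray on enter, black on exit:
b gray
  e gray
    d gray
      f gray
      f black
    d black
    e→f: f black — skip
  e black
  a gray
    a→e: e black — skip
    h gray
      h→f: f black — skip
    h black
  a black
  c gray
    c→d: d black — skip
    j gray
      j→b: b is gray → back edge
First back edge: j → b.

j->b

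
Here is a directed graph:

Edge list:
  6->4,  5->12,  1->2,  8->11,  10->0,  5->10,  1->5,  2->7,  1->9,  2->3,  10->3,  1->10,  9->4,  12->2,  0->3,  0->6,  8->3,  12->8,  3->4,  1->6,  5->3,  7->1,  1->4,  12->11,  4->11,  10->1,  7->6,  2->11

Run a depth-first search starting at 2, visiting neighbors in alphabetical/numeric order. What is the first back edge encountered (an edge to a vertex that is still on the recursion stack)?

DFS from 2 (visiting neighbors in alphabetical/numeric order); mark gray on enter, black on exit:
2 gray
  3 gray
    4 gray
      11 gray
      11 black
    4 black
  3 black
  7 gray
    1 gray
      1→2: 2 is gray → back edge
First back edge: 1 → 2.

1->2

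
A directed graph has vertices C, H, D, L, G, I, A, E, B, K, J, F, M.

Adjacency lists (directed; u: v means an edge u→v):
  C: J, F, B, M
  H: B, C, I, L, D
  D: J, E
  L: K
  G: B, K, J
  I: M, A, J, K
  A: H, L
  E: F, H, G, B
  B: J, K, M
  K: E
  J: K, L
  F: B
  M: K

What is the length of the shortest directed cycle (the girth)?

3

For each vertex v, BFS finds the shortest path from v back to v.
The shortest such closed walk is H → D → E → H, length 3.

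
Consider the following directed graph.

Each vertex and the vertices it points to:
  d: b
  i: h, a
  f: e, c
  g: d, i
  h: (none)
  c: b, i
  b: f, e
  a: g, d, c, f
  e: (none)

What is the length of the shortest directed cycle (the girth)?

3

For each vertex v, BFS finds the shortest path from v back to v.
The shortest such closed walk is a → c → i → a, length 3.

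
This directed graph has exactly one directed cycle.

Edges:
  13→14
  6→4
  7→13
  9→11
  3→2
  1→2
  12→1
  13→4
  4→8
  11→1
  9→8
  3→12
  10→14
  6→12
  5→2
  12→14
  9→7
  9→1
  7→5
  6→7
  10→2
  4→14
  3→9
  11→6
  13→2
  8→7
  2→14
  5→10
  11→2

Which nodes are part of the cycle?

4, 7, 8, 13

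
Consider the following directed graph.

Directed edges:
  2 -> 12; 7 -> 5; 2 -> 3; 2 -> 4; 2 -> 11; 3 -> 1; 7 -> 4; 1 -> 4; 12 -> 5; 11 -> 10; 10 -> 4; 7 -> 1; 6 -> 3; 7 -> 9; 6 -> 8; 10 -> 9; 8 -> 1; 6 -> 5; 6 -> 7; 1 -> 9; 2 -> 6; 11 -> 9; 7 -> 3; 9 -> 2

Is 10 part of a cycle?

10 is on a cycle iff 10 can reach itself via ≥1 edge.
10 → 9 → 2 → 11 → 10 — yes.

Yes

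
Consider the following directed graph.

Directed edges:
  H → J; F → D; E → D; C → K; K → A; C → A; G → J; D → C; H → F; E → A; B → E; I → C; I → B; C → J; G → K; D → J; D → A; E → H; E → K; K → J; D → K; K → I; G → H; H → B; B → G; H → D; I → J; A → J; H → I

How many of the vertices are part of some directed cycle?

A vertex is on a directed cycle iff it belongs to a strongly connected component of size ≥ 2 (or has a self-loop).
The vertices on cycles are {B, C, D, E, F, G, H, I, K} — 9 in total.

9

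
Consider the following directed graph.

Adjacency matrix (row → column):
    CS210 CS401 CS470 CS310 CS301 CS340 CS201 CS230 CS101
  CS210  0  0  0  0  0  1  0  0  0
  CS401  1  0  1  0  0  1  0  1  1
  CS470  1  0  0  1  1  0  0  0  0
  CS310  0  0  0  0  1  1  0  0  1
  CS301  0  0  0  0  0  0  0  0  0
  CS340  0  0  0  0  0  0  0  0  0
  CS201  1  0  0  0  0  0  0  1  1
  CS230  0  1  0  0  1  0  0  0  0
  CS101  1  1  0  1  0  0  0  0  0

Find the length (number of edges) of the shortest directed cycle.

For each vertex v, BFS finds the shortest path from v back to v.
The shortest such closed walk is CS101 → CS401 → CS101, length 2.

2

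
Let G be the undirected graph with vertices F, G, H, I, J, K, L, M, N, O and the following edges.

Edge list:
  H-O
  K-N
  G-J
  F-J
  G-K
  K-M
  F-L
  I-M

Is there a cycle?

No

DFS, tracking each vertex's parent; an edge to a visited non-parent vertex closes a cycle.
Start from M:
visit M (parent –)
  visit I (parent M)
    I–M: parent, skip
  visit K (parent M)
    visit G (parent K)
      visit J (parent G)
        visit F (parent J)
          F–J: parent, skip
          visit L (parent F)
            L–F: parent, skip
        J–G: parent, skip
      G–K: parent, skip
    visit N (parent K)
      N–K: parent, skip
    K–M: parent, skip
visit H (parent –)
  visit O (parent H)
    O–H: parent, skip
No non-parent visited neighbor found — the graph is a forest.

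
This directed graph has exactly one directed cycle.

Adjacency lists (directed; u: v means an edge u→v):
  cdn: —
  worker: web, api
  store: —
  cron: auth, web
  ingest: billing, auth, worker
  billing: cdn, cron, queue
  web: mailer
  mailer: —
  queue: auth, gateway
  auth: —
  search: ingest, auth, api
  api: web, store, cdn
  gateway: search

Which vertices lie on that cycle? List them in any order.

DFS with gray/black marking from search:
search gray
  ingest gray
    billing gray
      cdn gray
      cdn black
      cron gray
        auth gray
        auth black
        web gray
          mailer gray
          mailer black
        web black
      cron black
      queue gray
        queue→auth: auth black — skip
        gateway gray
          gateway→search: search is gray → back edge
Back edge closes the cycle search → ingest → billing → queue → gateway → search; its vertices are {queue, ingest, search, billing, gateway}.

queue, ingest, search, billing, gateway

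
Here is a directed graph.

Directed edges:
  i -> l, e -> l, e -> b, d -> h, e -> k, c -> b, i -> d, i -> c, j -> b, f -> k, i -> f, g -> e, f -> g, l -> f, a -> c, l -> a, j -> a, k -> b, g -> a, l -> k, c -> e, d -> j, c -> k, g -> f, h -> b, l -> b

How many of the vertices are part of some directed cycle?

6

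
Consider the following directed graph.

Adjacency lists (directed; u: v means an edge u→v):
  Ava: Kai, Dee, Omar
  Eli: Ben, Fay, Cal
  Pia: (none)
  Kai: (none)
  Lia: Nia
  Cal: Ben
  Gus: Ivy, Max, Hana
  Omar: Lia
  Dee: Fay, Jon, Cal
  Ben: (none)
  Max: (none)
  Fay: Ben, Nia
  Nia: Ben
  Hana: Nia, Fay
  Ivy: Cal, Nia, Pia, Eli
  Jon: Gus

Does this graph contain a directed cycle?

No

DFS with white/gray/black marking, starting from Ivy:
Ivy gray
  Cal gray
    Ben gray
    Ben black
  Cal black
  Nia gray
    Nia→Ben: Ben black — skip
  Nia black
  Pia gray
  Pia black
  Eli gray
    Eli→Ben: Ben black — skip
    Fay gray
      Fay→Ben: Ben black — skip
      Fay→Nia: Nia black — skip
    Fay black
    Eli→Cal: Cal black — skip
  Eli black
Ivy black
Ava gray
  Kai gray
  Kai black
  Dee gray
    Dee→Fay: Fay black — skip
    Jon gray
      Gus gray
        Gus→Ivy: Ivy black — skip
        Max gray
        Max black
        Hana gray
          Hana→Nia: Nia black — skip
          Hana→Fay: Fay black — skip
        Hana black
      Gus black
    Jon black
    Dee→Cal: Cal black — skip
  Dee black
  Omar gray
    Lia gray
      Lia→Nia: Nia black — skip
    Lia black
  Omar black
Ava black
Every edge goes to a white or black vertex — no back edge, so the graph is acyclic.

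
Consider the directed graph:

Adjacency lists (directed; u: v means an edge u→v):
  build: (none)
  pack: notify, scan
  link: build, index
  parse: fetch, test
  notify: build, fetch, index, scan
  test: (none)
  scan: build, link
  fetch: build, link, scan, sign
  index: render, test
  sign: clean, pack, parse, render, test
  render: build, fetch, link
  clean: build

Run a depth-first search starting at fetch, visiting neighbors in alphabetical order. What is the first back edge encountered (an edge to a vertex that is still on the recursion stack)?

DFS from fetch (visiting neighbors in alphabetical order); mark gray on enter, black on exit:
fetch gray
  build gray
  build black
  link gray
    link→build: build black — skip
    index gray
      render gray
        render→build: build black — skip
        render→fetch: fetch is gray → back edge
First back edge: render → fetch.

render->fetch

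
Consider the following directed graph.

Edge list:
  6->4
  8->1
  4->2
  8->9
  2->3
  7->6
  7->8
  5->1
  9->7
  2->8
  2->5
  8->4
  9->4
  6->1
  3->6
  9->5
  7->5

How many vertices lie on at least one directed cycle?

A vertex is on a directed cycle iff it belongs to a strongly connected component of size ≥ 2 (or has a self-loop).
The vertices on cycles are {2, 3, 4, 6, 7, 8, 9} — 7 in total.

7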